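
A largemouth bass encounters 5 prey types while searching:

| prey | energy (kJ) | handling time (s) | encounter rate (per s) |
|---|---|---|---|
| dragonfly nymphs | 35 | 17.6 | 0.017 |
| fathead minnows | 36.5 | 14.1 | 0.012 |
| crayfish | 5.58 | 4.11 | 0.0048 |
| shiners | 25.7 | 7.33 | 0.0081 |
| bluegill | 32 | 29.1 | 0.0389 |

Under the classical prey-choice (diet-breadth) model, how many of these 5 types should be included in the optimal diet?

5

E/h in descending order: shiners 3.51, fathead minnows 2.59, dragonfly nymphs 1.99, crayfish 1.36, bluegill 1.1 kJ/s. The optimal diet is the largest prefix of this list for which every included type satisfies E_i/h_i > R on the types above it.
Rate on top 1: 0.1965. fathead minnows: 2.59 > 0.1965 → include.
Rate on top 2: 0.526. dragonfly nymphs: 1.99 > 0.526 → include.
Rate on top 3: 0.8124. crayfish: 1.36 > 0.8124 → include.
Rate on top 4: 0.8194. bluegill: 1.1 > 0.8194 → include.
Optimal diet: shiners, fathead minnows, dragonfly nymphs, crayfish, bluegill — 5 of 5 types.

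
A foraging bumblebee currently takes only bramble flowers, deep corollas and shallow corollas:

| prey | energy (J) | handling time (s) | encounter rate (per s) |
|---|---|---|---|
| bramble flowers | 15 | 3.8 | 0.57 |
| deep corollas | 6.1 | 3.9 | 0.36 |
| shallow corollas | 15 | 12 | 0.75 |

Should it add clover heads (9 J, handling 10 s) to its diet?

No

Current rate: (0.57×15 + 0.36×6.1 + 0.75×15)/(1 + 0.57×3.8 + 0.36×3.9 + 0.75×12) = 1.621 J/s.
Profitability of clover heads: 9/10 = 0.9 J/s.
0.9 < 1.621, so adding clover heads would lower the average — exclude it.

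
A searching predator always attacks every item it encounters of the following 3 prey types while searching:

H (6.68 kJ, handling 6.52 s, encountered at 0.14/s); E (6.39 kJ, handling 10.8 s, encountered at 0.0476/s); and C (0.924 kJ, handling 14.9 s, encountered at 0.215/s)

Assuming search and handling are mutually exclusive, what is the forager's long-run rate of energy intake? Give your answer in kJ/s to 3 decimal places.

0.255 kJ/s

R = (0.14×6.68 + 0.0476×6.39 + 0.215×0.924) / (1 + 0.14×6.52 + 0.0476×10.8 + 0.215×14.9) = 1.438/5.63 = 0.2554 kJ/s.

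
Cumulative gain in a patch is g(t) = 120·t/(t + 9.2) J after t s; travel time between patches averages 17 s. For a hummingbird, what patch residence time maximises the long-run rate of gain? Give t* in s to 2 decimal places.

12.51 s

Maximise g(t)/(T+t): set derivative to zero → g'(t)(T+t) = g(t).
g'(t) = 120·9.2/(t + 9.2)². Setting 120·9.2/(t+9.2)² = 120t/[(t+9.2)(17+t)] gives 9.2(17+t) = t(t+9.2), so t² = 9.2×17 = 156.4.
t* = √156.4 = 12.51 s.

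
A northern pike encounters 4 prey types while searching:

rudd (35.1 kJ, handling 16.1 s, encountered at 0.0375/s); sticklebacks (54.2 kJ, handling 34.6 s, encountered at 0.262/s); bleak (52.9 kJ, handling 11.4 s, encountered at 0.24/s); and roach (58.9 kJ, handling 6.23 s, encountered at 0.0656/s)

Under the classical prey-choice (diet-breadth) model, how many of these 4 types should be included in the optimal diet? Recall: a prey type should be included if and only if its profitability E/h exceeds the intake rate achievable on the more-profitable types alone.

Profitabilities (E/h, kJ/s): roach 9.45, bleak 4.64, rudd 2.18, sticklebacks 1.57. Add prey in this order while the next type's profitability exceeds the intake rate on those already taken.
Rate on top 1: 2.743. bleak: 4.64 > 2.743 → include.
Rate on top 2: 3.995. rudd: 2.18 < 3.995 → exclude; stop.
Optimal diet: roach, bleak — 2 of 4 types.

2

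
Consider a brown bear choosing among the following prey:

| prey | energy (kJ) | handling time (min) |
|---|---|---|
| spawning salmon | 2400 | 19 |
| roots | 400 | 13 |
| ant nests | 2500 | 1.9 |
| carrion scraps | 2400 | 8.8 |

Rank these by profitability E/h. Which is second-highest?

In descending order of E/h:
ant nests: 2500/1.9 = 1.32e+03 kJ/min
carrion scraps: 2400/8.8 = 273 kJ/min
spawning salmon: 2400/19 = 126 kJ/min
roots: 400/13 = 30.8 kJ/min

carrion scraps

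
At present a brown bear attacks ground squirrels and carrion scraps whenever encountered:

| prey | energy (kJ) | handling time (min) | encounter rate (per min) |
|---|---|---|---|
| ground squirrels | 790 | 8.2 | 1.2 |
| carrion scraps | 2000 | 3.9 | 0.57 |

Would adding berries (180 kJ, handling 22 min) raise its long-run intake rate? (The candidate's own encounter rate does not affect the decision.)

No

Intake rate on the current diet: R = (1.2×790 + 0.57×2000) / (1 + 1.2×8.2 + 0.57×3.9) = 2088/13.06 = 159.8 kJ/min.
Profitability of berries: 180/22 = 8.182 kJ/min.
8.182 < 159.8, so adding berries would lower the average — exclude it.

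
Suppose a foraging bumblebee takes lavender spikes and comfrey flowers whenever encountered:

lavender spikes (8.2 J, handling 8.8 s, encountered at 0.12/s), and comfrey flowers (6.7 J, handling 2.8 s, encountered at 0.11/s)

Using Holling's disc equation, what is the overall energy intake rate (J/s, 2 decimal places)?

0.73 J/s

Energy encountered per unit search time: 0.12×8.2 + 0.11×6.7 = 1.721 J/s.
Handling time per unit search time: 0.12×8.8 + 0.11×2.8 = 1.364.
Rate = 1.721/(1 + 1.364) = 0.728 J/s.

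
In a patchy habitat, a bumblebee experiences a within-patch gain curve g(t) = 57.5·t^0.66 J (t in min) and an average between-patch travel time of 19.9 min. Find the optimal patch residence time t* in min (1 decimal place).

Maximise g(t)/(T+t): set derivative to zero → g'(t)(T+t) = g(t).
g'(t) = 0.66·57.5·t^-0.34. Setting 0.66·57.5·t^-0.34 = 57.5·t^0.66/(19.9+t) gives 0.66(19.9+t) = t, so 0.34·t = 0.66×19.9.
t* = 0.66×19.9/0.34 = 38.63 min.

38.6 min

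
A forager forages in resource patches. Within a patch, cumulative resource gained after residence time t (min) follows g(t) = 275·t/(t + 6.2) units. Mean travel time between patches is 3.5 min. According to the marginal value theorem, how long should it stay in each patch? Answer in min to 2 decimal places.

4.66 min

Maximise g(t)/(T+t): set derivative to zero → g'(t)(T+t) = g(t).
g'(t) = 275·6.2/(t + 6.2)². Setting 275·6.2/(t+6.2)² = 275t/[(t+6.2)(3.5+t)] gives 6.2(3.5+t) = t(t+6.2), so t² = 6.2×3.5 = 21.7.
t* = √21.7 = 4.658 min.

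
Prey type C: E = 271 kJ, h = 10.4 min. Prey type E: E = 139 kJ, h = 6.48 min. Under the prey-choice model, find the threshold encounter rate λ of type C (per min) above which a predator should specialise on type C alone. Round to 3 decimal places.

The zero-one rule: include type E iff E₂/h₂ > λE₁/(1+λh₁). Equality gives the switch point.
λE₁h₂ = E₂ + λE₂h₁ ⇒ λ = E₂/(E₁h₂ − E₂h₁) = 139/(1756 − 1446) = 0.4477 per min.

0.448 per min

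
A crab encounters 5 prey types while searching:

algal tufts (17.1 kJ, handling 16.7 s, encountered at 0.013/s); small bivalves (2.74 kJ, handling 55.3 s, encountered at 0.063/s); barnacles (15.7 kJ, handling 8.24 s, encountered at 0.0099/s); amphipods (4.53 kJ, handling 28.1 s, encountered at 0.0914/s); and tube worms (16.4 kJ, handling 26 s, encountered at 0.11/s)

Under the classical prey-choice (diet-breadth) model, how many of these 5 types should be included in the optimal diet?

3

Rank by E/h (kJ/s): barnacles 1.91, algal tufts 1.02, tube worms 0.631, amphipods 0.161, small bivalves 0.0495. Include each in turn until the next type's E/h falls below the running intake rate.
Rate on top 1: 0.1437. algal tufts: 1.02 > 0.1437 → include.
Rate on top 2: 0.2909. tube worms: 0.631 > 0.2909 → include.
Rate on top 3: 0.5246. amphipods: 0.161 < 0.5246 → exclude; stop.
Optimal diet: barnacles, algal tufts, tube worms — 3 of 5 types.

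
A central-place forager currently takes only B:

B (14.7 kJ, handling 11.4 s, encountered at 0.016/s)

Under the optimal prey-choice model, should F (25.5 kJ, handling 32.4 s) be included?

Yes

On B alone, R = ΣλE/(1+Σλh) = 0.2352/1.182 = 0.1989 kJ/s.
Profitability of F: 25.5/32.4 = 0.787 kJ/s.
Since 0.787 > R, including F increases the long-run rate.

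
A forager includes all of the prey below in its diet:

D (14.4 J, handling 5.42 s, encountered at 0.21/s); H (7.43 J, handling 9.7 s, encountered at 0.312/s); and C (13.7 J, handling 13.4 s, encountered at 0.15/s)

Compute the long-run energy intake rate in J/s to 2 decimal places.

R = Σλ_iE_i / (1 + Σλ_ih_i)
Numerator: 0.21×14.4 + 0.312×7.43 + 0.15×13.7 = 7.397
Denominator: 1 + 0.21×5.42 + 0.312×9.7 + 0.15×13.4 = 7.175
R = 7.397/7.175 = 1.031 J/s

1.03 J/s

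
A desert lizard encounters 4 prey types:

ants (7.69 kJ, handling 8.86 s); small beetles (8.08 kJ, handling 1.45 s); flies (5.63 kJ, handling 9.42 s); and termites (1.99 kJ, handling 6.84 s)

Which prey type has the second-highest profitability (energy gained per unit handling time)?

In descending order of E/h:
small beetles: 8.08/1.45 = 5.57 kJ/s
ants: 7.69/8.86 = 0.868 kJ/s
flies: 5.63/9.42 = 0.598 kJ/s
termites: 1.99/6.84 = 0.291 kJ/s

ants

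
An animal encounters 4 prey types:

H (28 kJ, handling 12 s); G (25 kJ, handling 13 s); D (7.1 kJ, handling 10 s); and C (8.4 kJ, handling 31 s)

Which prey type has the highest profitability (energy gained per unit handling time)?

In descending order of E/h:
H: 28/12 = 2.33 kJ/s
G: 25/13 = 1.92 kJ/s
D: 7.1/10 = 0.71 kJ/s
C: 8.4/31 = 0.271 kJ/s

H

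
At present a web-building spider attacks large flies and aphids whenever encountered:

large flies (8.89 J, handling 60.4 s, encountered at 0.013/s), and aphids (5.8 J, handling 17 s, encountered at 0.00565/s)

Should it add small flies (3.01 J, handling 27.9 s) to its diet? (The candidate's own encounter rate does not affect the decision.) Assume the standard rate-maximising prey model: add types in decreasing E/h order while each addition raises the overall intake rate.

Yes

Intake rate on the current diet: R = (0.013×8.89 + 0.00565×5.8) / (1 + 0.013×60.4 + 0.00565×17) = 0.1483/1.881 = 0.07885 J/s.
Profitability of small flies: 3.01/27.9 = 0.1079 J/s.
0.1079 > 0.07885, so adding small flies raises the average — include it.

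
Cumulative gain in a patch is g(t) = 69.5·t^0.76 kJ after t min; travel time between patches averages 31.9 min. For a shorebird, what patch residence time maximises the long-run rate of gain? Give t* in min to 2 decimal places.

101.02 min

Maximise g(t)/(T+t): set derivative to zero → g'(t)(T+t) = g(t).
g'(t) = 0.76·69.5·t^-0.24. Setting 0.76·69.5·t^-0.24 = 69.5·t^0.76/(31.9+t) gives 0.76(31.9+t) = t, so 0.24·t = 0.76×31.9.
t* = 0.76×31.9/0.24 = 101 min.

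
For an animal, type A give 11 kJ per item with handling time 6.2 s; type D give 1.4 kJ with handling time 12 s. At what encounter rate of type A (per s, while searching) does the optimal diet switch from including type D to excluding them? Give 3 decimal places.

0.011 per s

The zero-one rule: include type D iff E₂/h₂ > λE₁/(1+λh₁). Equality gives the switch point.
λE₁h₂ = E₂ + λE₂h₁ ⇒ λ = E₂/(E₁h₂ − E₂h₁) = 1.4/(132 − 8.68) = 0.01135 per s.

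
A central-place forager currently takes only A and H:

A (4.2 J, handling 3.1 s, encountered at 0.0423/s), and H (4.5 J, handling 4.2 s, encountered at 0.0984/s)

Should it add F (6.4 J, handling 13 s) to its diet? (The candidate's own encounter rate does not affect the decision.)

Intake rate on the current diet: R = (0.0423×4.2 + 0.0984×4.5) / (1 + 0.0423×3.1 + 0.0984×4.2) = 0.6205/1.544 = 0.4017 J/s.
Profitability of F: 6.4/13 = 0.4923 J/s.
Since 0.4923 > R, including F increases the long-run rate.

Yes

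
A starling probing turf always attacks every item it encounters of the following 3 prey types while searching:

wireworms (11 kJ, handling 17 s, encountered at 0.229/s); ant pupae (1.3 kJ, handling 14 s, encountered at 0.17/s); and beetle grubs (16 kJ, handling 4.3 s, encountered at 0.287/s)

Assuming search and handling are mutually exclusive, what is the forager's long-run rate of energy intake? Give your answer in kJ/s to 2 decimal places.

0.86 kJ/s

R = (0.229×11 + 0.17×1.3 + 0.287×16) / (1 + 0.229×17 + 0.17×14 + 0.287×4.3) = 7.332/8.507 = 0.8619 kJ/s.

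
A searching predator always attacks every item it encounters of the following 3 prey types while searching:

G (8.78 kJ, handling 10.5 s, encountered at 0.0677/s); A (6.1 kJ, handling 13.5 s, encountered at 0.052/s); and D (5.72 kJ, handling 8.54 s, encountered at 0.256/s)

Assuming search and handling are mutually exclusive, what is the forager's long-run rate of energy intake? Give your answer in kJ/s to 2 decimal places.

0.52 kJ/s

Energy encountered per unit search time: 0.0677×8.78 + 0.052×6.1 + 0.256×5.72 = 2.376 kJ/s.
Handling time per unit search time: 0.0677×10.5 + 0.052×13.5 + 0.256×8.54 = 3.599.
Rate = 2.376/(1 + 3.599) = 0.5166 kJ/s.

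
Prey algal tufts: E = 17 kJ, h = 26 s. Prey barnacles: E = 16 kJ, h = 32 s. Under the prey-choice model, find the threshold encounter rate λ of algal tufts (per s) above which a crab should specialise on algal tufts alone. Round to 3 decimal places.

0.125 per s

At the threshold, the rate on algal tufts alone equals the profitability of barnacles: λ·17/(1 + λ·26) = 16/32 = 0.5.
Rearranging, λ(17 − 0.5×26) = 0.5, so λ = 0.5/4 = 0.125 per s.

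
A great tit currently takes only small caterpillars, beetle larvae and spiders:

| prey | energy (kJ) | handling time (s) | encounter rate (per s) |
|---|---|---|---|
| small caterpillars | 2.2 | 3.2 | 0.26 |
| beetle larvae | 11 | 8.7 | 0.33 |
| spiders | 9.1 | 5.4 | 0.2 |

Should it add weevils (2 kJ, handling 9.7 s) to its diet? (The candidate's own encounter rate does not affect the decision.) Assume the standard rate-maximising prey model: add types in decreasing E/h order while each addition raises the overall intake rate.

No

Intake rate on the current diet: R = (0.26×2.2 + 0.33×11 + 0.2×9.1) / (1 + 0.26×3.2 + 0.33×8.7 + 0.2×5.4) = 6.022/5.783 = 1.041 kJ/s.
weevils: E/h = 2/9.7 = 0.2062 kJ/s.
0.2062 < 1.041, so adding weevils would lower the average — exclude it.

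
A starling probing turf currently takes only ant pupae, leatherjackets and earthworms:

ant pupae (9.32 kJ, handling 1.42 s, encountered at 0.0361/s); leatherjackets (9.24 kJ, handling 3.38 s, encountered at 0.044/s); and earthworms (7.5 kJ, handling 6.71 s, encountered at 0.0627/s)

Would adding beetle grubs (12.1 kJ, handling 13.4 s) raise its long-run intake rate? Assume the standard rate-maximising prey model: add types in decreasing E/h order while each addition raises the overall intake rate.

Current rate: (0.0361×9.32 + 0.044×9.24 + 0.0627×7.5)/(1 + 0.0361×1.42 + 0.044×3.38 + 0.0627×6.71) = 0.7486 kJ/s.
Profitability of beetle grubs: 12.1/13.4 = 0.903 kJ/s.
Since 0.903 > R, including beetle grubs increases the long-run rate.

Yes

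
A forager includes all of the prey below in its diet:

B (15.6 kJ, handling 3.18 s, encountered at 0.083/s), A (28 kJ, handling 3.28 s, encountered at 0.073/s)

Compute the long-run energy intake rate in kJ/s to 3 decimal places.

Energy encountered per unit search time: 0.083×15.6 + 0.073×28 = 3.339 kJ/s.
Handling time per unit search time: 0.083×3.18 + 0.073×3.28 = 0.5034.
Rate = 3.339/(1 + 0.5034) = 2.221 kJ/s.

2.221 kJ/s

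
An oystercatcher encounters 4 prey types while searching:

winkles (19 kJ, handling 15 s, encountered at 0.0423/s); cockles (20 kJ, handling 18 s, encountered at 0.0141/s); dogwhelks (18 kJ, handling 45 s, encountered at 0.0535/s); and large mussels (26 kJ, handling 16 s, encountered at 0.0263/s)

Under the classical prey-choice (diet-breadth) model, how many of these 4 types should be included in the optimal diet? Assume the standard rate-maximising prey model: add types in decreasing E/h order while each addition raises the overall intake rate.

3

Rank by E/h (kJ/s): large mussels 1.62, winkles 1.27, cockles 1.11, dogwhelks 0.4. Include each in turn until the next type's E/h falls below the running intake rate.
Rate on top 1: 0.4813. winkles: 1.27 > 0.4813 → include.
Rate on top 2: 0.7237. cockles: 1.11 > 0.7237 → include.
Rate on top 3: 0.7663. dogwhelks: 0.4 < 0.7663 → exclude; stop.
Optimal diet: large mussels, winkles, cockles — 3 of 4 types.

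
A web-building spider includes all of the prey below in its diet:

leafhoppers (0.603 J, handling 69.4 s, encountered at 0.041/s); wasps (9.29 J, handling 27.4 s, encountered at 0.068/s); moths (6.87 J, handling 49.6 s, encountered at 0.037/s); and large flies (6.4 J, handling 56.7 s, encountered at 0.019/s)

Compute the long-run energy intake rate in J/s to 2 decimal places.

R = Σλ_iE_i / (1 + Σλ_ih_i)
Numerator: 0.041×0.603 + 0.068×9.29 + 0.037×6.87 + 0.019×6.4 = 1.032
Denominator: 1 + 0.041×69.4 + 0.068×27.4 + 0.037×49.6 + 0.019×56.7 = 8.621
R = 1.032/8.621 = 0.1197 J/s

0.12 J/s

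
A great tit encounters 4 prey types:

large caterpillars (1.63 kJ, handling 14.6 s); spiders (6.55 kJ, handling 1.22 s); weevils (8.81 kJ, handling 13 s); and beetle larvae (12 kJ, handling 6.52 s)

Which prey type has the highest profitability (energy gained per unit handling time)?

spiders

Profitability E/h (kJ/s): large caterpillars = 1.63/14.6 = 0.112, spiders = 6.55/1.22 = 5.37, weevils = 8.81/13 = 0.678, beetle larvae = 12/6.52 = 1.84.
Ranked: spiders > beetle larvae > weevils > large caterpillars.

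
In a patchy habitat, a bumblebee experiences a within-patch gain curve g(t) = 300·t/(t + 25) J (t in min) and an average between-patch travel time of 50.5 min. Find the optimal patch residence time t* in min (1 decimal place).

Maximise g(t)/(T+t): set derivative to zero → g'(t)(T+t) = g(t).
g'(t) = 300·25/(t + 25)². Setting 300·25/(t+25)² = 300t/[(t+25)(50.5+t)] gives 25(50.5+t) = t(t+25), so t² = 25×50.5 = 1262.
t* = √1262 = 35.53 min.

35.5 min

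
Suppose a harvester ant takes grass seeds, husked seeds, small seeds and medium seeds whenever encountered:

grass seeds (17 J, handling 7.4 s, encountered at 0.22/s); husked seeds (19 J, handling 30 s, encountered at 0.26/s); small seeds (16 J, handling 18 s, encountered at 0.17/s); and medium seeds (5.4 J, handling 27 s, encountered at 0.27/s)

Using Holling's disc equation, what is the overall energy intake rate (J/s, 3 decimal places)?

0.619 J/s

Energy encountered per unit search time: 0.22×17 + 0.26×19 + 0.17×16 + 0.27×5.4 = 12.86 J/s.
Handling time per unit search time: 0.22×7.4 + 0.26×30 + 0.17×18 + 0.27×27 = 19.78.
Rate = 12.86/(1 + 19.78) = 0.6188 J/s.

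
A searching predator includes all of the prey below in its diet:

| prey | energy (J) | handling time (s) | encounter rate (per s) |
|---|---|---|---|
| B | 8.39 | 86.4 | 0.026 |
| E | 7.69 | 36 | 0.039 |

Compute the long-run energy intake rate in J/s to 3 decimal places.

R = (0.026×8.39 + 0.039×7.69) / (1 + 0.026×86.4 + 0.039×36) = 0.5181/4.65 = 0.1114 J/s.

0.111 J/s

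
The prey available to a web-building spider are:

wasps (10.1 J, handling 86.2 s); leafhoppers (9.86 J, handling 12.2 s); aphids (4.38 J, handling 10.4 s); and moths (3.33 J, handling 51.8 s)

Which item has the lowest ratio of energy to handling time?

moths

Profitability E/h (J/s): wasps = 10.1/86.2 = 0.117, leafhoppers = 9.86/12.2 = 0.808, aphids = 4.38/10.4 = 0.421, moths = 3.33/51.8 = 0.0643.
Ranked: leafhoppers > aphids > wasps > moths.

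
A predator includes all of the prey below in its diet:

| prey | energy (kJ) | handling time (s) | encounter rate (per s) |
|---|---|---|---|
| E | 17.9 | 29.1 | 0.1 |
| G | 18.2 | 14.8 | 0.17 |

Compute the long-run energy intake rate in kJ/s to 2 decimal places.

R = (0.1×17.9 + 0.17×18.2) / (1 + 0.1×29.1 + 0.17×14.8) = 4.884/6.426 = 0.76 kJ/s.

0.76 kJ/s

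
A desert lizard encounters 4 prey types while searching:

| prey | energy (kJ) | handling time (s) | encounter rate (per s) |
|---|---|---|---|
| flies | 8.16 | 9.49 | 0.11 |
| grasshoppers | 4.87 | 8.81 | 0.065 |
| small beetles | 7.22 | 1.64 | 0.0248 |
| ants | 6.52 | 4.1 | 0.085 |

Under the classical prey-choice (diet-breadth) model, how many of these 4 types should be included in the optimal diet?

3

Rank by E/h (kJ/s): small beetles 4.4, ants 1.59, flies 0.86, grasshoppers 0.553. Include each in turn until the next type's E/h falls below the running intake rate.
Rate on top 1: 0.1721. ants: 1.59 > 0.1721 → include.
Rate on top 2: 0.5278. flies: 0.86 > 0.5278 → include.
Rate on top 3: 0.6703. grasshoppers: 0.553 < 0.6703 → exclude; stop.
Optimal diet: small beetles, ants, flies — 3 of 4 types.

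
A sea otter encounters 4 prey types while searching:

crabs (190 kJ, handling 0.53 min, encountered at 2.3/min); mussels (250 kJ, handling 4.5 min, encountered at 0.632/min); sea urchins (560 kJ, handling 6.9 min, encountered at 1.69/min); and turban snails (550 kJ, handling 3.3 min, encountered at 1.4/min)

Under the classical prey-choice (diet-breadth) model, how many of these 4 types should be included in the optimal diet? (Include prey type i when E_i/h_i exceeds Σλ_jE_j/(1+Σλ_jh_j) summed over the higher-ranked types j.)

Rank by E/h (kJ/min): crabs 358, turban snails 167, sea urchins 81.2, mussels 55.6. Include each in turn until the next type's E/h falls below the running intake rate.
Rate on top 1: 196.9. turban snails: 167 < 196.9 → exclude; stop.
Optimal diet: crabs — 1 of 4 types.

1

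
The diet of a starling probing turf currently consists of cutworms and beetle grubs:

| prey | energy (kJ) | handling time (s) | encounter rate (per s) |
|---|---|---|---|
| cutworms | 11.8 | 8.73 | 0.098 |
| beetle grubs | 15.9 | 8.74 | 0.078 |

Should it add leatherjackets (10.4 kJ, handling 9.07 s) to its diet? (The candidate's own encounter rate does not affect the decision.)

Yes

Current rate: (0.098×11.8 + 0.078×15.9)/(1 + 0.098×8.73 + 0.078×8.74) = 0.9446 kJ/s.
Profitability of leatherjackets: 10.4/9.07 = 1.147 kJ/s.
Since 1.147 > R, including leatherjackets increases the long-run rate.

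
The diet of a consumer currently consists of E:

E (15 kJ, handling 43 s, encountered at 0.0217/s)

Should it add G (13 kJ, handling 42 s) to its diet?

Intake rate on the current diet: R = (0.0217×15) / (1 + 0.0217×43) = 0.3255/1.933 = 0.1684 kJ/s.
G: E/h = 13/42 = 0.3095 kJ/s.
Since 0.3095 > R, including G increases the long-run rate.

Yes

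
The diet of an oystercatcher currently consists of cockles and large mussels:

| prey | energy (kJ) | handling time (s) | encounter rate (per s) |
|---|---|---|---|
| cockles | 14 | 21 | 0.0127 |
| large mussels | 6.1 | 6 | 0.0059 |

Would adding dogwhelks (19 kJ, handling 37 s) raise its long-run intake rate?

Yes

Current rate: (0.0127×14 + 0.0059×6.1)/(1 + 0.0127×21 + 0.0059×6) = 0.1642 kJ/s.
dogwhelks: E/h = 19/37 = 0.5135 kJ/s.
Since 0.5135 > R, including dogwhelks increases the long-run rate.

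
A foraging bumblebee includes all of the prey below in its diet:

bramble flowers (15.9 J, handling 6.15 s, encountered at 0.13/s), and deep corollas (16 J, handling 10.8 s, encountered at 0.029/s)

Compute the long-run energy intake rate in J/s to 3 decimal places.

1.198 J/s

Energy encountered per unit search time: 0.13×15.9 + 0.029×16 = 2.531 J/s.
Handling time per unit search time: 0.13×6.15 + 0.029×10.8 = 1.113.
Rate = 2.531/(1 + 1.113) = 1.198 J/s.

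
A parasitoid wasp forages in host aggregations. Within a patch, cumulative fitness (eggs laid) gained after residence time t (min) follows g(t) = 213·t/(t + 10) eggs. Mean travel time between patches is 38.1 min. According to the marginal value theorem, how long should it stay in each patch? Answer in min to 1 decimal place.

19.5 min

Maximise g(t)/(T+t): set derivative to zero → g'(t)(T+t) = g(t).
g'(t) = 213·10/(t + 10)². Setting 213·10/(t+10)² = 213t/[(t+10)(38.1+t)] gives 10(38.1+t) = t(t+10), so t² = 10×38.1 = 381.
t* = √381 = 19.52 min.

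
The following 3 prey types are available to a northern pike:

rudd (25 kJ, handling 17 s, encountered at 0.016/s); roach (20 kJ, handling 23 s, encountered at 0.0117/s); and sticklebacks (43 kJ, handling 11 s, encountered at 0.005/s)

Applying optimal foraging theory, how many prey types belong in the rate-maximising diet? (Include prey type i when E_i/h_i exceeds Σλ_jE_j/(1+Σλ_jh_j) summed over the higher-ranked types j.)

3

E/h in descending order: sticklebacks 3.91, rudd 1.47, roach 0.87 kJ/s. The optimal diet is the largest prefix of this list for which every included type satisfies E_i/h_i > R on the types above it.
Rate on top 1: 0.2038. rudd: 1.47 > 0.2038 → include.
Rate on top 2: 0.4635. roach: 0.87 > 0.4635 → include.
Optimal diet: sticklebacks, rudd, roach — 3 of 3 types.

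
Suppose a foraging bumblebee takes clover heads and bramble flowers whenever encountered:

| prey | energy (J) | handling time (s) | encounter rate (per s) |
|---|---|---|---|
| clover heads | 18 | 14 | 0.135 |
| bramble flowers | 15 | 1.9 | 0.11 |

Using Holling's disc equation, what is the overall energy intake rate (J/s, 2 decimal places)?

R = Σλ_iE_i / (1 + Σλ_ih_i)
Numerator: 0.135×18 + 0.11×15 = 4.08
Denominator: 1 + 0.135×14 + 0.11×1.9 = 3.099
R = 4.08/3.099 = 1.317 J/s

1.32 J/s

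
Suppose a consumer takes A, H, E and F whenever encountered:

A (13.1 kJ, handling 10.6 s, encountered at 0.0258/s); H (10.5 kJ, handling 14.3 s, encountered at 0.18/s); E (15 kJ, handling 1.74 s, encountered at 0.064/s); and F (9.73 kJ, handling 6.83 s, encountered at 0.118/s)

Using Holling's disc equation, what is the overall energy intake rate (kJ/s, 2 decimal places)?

R = Σλ_iE_i / (1 + Σλ_ih_i)
Numerator: 0.0258×13.1 + 0.18×10.5 + 0.064×15 + 0.118×9.73 = 4.336
Denominator: 1 + 0.0258×10.6 + 0.18×14.3 + 0.064×1.74 + 0.118×6.83 = 4.765
R = 4.336/4.765 = 0.91 kJ/s

0.91 kJ/s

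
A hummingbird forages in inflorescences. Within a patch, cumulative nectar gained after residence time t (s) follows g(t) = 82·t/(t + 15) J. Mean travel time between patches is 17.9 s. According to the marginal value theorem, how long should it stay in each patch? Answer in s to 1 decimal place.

By the marginal value theorem, leave when the instantaneous gain rate g'(t) equals the habitat-wide average g(t)/(T + t).
g'(t) = 82·15/(t + 15)². Setting 82·15/(t+15)² = 82t/[(t+15)(17.9+t)] gives 15(17.9+t) = t(t+15), so t² = 15×17.9 = 268.5.
t* = √268.5 = 16.39 s.

16.4 s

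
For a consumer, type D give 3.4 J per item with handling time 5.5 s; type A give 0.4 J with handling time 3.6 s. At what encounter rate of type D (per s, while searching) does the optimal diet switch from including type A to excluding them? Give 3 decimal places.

Drop type A once their profitability E₂/h₂ falls below the rate achievable on type D alone: E₂/h₂ = λE₁/(1 + λh₁).
Solve for λ: λE₁h₂ = E₂(1 + λh₁) → λ(E₁h₂ − E₂h₁) = E₂ → λ = E₂/(E₁h₂ − E₂h₁).
λ = 0.4/(3.4×3.6 − 0.4×5.5) = 0.4/10.04 = 0.03984 per s.

0.040 per s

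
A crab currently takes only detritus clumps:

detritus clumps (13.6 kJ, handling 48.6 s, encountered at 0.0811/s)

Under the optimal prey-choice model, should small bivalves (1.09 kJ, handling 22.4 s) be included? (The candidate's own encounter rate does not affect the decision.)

Intake rate on the current diet: R = (0.0811×13.6) / (1 + 0.0811×48.6) = 1.103/4.941 = 0.2232 kJ/s.
Profitability of small bivalves: 1.09/22.4 = 0.04866 kJ/s.
0.04866 < 0.2232, so adding small bivalves would lower the average — exclude it.

No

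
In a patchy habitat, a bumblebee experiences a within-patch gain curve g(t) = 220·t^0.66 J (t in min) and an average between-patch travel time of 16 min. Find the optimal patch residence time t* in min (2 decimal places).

Optimal t* satisfies g'(t*) = g(t*)/(T + t*).
g'(t) = 0.66·220·t^-0.34. Setting 0.66·220·t^-0.34 = 220·t^0.66/(16+t) gives 0.66(16+t) = t, so 0.34·t = 0.66×16.
t* = 0.66×16/0.34 = 31.06 min.

31.06 min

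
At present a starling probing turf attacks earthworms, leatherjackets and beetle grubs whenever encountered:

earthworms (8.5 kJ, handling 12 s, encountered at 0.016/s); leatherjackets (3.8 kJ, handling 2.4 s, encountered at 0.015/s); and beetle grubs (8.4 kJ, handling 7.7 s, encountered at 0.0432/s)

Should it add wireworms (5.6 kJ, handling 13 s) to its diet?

Yes

Intake rate on the current diet: R = (0.016×8.5 + 0.015×3.8 + 0.0432×8.4) / (1 + 0.016×12 + 0.015×2.4 + 0.0432×7.7) = 0.5559/1.561 = 0.3562 kJ/s.
Profitability of wireworms: 5.6/13 = 0.4308 kJ/s.
Since 0.4308 > R, including wireworms increases the long-run rate.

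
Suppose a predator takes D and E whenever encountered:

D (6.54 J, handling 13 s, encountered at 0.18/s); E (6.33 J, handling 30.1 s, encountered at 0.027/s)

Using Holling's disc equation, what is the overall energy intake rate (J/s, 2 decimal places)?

Energy encountered per unit search time: 0.18×6.54 + 0.027×6.33 = 1.348 J/s.
Handling time per unit search time: 0.18×13 + 0.027×30.1 = 3.153.
Rate = 1.348/(1 + 3.153) = 0.3246 J/s.

0.32 J/s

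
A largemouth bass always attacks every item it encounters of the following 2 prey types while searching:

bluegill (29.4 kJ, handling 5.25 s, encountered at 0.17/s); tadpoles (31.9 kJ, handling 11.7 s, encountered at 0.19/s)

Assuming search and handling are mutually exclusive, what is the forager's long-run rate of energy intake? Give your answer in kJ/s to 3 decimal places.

R = Σλ_iE_i / (1 + Σλ_ih_i)
Numerator: 0.17×29.4 + 0.19×31.9 = 11.06
Denominator: 1 + 0.17×5.25 + 0.19×11.7 = 4.115
R = 11.06/4.115 = 2.687 kJ/s

2.687 kJ/s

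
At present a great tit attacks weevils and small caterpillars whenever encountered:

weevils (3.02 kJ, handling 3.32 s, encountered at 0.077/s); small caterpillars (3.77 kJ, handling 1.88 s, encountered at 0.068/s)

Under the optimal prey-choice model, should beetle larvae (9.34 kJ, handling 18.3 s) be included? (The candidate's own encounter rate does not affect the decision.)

On weevils and small caterpillars alone, R = ΣλE/(1+Σλh) = 0.4889/1.383 = 0.3534 kJ/s.
Profitability of beetle larvae: 9.34/18.3 = 0.5104 kJ/s.
Since 0.5104 > R, including beetle larvae increases the long-run rate.

Yes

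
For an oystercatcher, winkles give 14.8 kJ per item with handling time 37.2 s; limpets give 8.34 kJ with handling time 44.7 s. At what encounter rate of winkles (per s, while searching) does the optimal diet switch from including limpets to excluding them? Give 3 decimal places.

0.024 per s

The zero-one rule: include limpets iff E₂/h₂ > λE₁/(1+λh₁). Equality gives the switch point.
λE₁h₂ = E₂ + λE₂h₁ ⇒ λ = E₂/(E₁h₂ − E₂h₁) = 8.34/(661.6 − 310.2) = 0.02374 per s.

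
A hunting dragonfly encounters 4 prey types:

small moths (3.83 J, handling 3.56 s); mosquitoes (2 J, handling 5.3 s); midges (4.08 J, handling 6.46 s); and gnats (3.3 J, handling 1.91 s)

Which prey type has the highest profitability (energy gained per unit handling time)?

gnats

In descending order of E/h:
gnats: 3.3/1.91 = 1.73 J/s
small moths: 3.83/3.56 = 1.08 J/s
midges: 4.08/6.46 = 0.632 J/s
mosquitoes: 2/5.3 = 0.377 J/s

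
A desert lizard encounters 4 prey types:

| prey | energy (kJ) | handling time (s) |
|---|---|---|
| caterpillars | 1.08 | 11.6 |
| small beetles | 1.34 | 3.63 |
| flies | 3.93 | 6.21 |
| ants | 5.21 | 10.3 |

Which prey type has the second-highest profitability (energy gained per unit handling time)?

Profitability E/h (kJ/s): caterpillars = 1.08/11.6 = 0.0931, small beetles = 1.34/3.63 = 0.369, flies = 3.93/6.21 = 0.633, ants = 5.21/10.3 = 0.506.
Ranked: flies > ants > small beetles > caterpillars.

ants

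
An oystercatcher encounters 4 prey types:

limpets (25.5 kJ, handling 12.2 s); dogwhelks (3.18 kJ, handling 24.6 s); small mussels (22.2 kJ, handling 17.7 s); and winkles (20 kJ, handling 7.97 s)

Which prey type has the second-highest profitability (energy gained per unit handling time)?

limpets

In descending order of E/h:
winkles: 20/7.97 = 2.51 kJ/s
limpets: 25.5/12.2 = 2.09 kJ/s
small mussels: 22.2/17.7 = 1.25 kJ/s
dogwhelks: 3.18/24.6 = 0.129 kJ/s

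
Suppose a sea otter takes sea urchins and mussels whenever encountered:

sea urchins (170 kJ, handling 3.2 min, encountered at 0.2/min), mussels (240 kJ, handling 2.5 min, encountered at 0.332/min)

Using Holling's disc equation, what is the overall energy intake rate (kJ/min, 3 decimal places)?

46.024 kJ/min

R = Σλ_iE_i / (1 + Σλ_ih_i)
Numerator: 0.2×170 + 0.332×240 = 113.7
Denominator: 1 + 0.2×3.2 + 0.332×2.5 = 2.47
R = 113.7/2.47 = 46.02 kJ/min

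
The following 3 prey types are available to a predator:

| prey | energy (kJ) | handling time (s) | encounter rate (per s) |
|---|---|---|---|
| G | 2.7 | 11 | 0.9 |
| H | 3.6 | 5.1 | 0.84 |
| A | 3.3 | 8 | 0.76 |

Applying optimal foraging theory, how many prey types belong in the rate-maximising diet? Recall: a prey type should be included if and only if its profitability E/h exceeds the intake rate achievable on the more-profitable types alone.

Rank by E/h (kJ/s): H 0.706, A 0.412, G 0.245. Include each in turn until the next type's E/h falls below the running intake rate.
Rate on top 1: 0.5723. A: 0.412 < 0.5723 → exclude; stop.
Optimal diet: H — 1 of 3 types.

1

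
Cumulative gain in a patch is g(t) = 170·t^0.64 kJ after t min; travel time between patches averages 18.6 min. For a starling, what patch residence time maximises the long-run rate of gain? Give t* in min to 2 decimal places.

Maximise g(t)/(T+t): set derivative to zero → g'(t)(T+t) = g(t).
g'(t) = 0.64·170·t^-0.36. Setting 0.64·170·t^-0.36 = 170·t^0.64/(18.6+t) gives 0.64(18.6+t) = t, so 0.36·t = 0.64×18.6.
t* = 0.64×18.6/0.36 = 33.07 min.

33.07 min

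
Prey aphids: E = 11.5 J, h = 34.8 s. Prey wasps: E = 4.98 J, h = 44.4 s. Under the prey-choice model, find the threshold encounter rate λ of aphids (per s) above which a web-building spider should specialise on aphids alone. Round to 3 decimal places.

0.015 per s

At the threshold, the rate on aphids alone equals the profitability of wasps: λ·11.5/(1 + λ·34.8) = 4.98/44.4 = 0.1122.
Rearranging, λ(11.5 − 0.1122×34.8) = 0.1122, so λ = 0.1122/7.597 = 0.01476 per s.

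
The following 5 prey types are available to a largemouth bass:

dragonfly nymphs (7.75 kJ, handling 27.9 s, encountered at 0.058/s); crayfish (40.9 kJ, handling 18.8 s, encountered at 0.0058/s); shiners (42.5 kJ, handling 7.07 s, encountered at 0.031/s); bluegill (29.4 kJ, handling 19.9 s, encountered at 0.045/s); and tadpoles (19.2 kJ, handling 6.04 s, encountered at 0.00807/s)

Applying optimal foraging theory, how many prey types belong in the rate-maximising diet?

4

Rank by E/h (kJ/s): shiners 6.01, tadpoles 3.18, crayfish 2.18, bluegill 1.48, dragonfly nymphs 0.278. Include each in turn until the next type's E/h falls below the running intake rate.
Rate on top 1: 1.081. tadpoles: 3.18 > 1.081 → include.
Rate on top 2: 1.161. crayfish: 2.18 > 1.161 → include.
Rate on top 3: 1.242. bluegill: 1.48 > 1.242 → include.
Rate on top 4: 1.335. dragonfly nymphs: 0.278 < 1.335 → exclude; stop.
Optimal diet: shiners, tadpoles, crayfish, bluegill — 4 of 5 types.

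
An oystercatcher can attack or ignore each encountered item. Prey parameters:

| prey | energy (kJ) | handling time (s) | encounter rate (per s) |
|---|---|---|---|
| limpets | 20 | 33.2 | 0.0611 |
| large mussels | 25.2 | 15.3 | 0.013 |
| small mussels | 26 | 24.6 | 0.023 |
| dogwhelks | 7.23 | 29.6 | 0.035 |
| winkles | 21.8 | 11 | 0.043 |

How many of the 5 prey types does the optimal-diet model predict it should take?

3

E/h in descending order: winkles 1.98, large mussels 1.65, small mussels 1.06, limpets 0.602, dogwhelks 0.244 kJ/s. The optimal diet is the largest prefix of this list for which every included type satisfies E_i/h_i > R on the types above it.
Rate on top 1: 0.6364. large mussels: 1.65 > 0.6364 → include.
Rate on top 2: 0.7566. small mussels: 1.06 > 0.7566 → include.
Rate on top 3: 0.8326. limpets: 0.602 < 0.8326 → exclude; stop.
Optimal diet: winkles, large mussels, small mussels — 3 of 5 types.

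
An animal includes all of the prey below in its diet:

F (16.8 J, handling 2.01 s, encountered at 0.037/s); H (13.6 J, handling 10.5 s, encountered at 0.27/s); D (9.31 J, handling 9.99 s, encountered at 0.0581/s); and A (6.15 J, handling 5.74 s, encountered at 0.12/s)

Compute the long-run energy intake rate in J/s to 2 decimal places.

1.08 J/s

R = (0.037×16.8 + 0.27×13.6 + 0.0581×9.31 + 0.12×6.15) / (1 + 0.037×2.01 + 0.27×10.5 + 0.0581×9.99 + 0.12×5.74) = 5.573/5.179 = 1.076 J/s.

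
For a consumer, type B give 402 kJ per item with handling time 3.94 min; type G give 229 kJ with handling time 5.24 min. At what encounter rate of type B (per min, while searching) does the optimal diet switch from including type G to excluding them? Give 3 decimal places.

0.190 per min

At the threshold, the rate on type B alone equals the profitability of type G: λ·402/(1 + λ·3.94) = 229/5.24 = 43.7.
Rearranging, λ(402 − 43.7×3.94) = 43.7, so λ = 43.7/229.8 = 0.1902 per min.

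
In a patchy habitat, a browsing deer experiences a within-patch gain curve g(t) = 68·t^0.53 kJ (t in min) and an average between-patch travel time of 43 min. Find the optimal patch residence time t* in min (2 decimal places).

48.49 min

Maximise g(t)/(T+t): set derivative to zero → g'(t)(T+t) = g(t).
g'(t) = 0.53·68·t^-0.47. Setting 0.53·68·t^-0.47 = 68·t^0.53/(43+t) gives 0.53(43+t) = t, so 0.47·t = 0.53×43.
t* = 0.53×43/0.47 = 48.49 min.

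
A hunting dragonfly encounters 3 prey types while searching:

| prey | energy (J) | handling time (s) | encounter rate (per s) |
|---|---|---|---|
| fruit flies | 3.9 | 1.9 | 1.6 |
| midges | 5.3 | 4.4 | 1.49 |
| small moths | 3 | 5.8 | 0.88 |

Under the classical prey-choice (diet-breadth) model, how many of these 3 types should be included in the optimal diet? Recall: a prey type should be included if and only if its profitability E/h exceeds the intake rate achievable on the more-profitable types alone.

Profitabilities (E/h, J/s): fruit flies 2.05, midges 1.2, small moths 0.517. Add prey in this order while the next type's profitability exceeds the intake rate on those already taken.
Rate on top 1: 1.545. midges: 1.2 < 1.545 → exclude; stop.
Optimal diet: fruit flies — 1 of 3 types.

1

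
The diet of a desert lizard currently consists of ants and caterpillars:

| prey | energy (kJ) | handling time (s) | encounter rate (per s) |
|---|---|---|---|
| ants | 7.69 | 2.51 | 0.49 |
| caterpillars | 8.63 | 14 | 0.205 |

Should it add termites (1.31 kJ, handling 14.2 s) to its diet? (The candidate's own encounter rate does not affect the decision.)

Intake rate on the current diet: R = (0.49×7.69 + 0.205×8.63) / (1 + 0.49×2.51 + 0.205×14) = 5.537/5.1 = 1.086 kJ/s.
Profitability of termites: 1.31/14.2 = 0.09225 kJ/s.
Since 0.09225 < R, time spent handling termites is better spent searching.

No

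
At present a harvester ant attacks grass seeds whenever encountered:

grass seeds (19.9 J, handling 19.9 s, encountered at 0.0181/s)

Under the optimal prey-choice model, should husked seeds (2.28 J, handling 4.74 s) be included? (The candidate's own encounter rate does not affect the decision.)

Yes

Intake rate on the current diet: R = (0.0181×19.9) / (1 + 0.0181×19.9) = 0.3602/1.36 = 0.2648 J/s.
Profitability of husked seeds: 2.28/4.74 = 0.481 J/s.
Since 0.481 > R, including husked seeds increases the long-run rate.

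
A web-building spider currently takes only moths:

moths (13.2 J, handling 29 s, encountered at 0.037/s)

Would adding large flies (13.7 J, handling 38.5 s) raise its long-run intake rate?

Current rate: (0.037×13.2)/(1 + 0.037×29) = 0.2356 J/s.
large flies: E/h = 13.7/38.5 = 0.3558 J/s.
Since 0.3558 > R, including large flies increases the long-run rate.

Yes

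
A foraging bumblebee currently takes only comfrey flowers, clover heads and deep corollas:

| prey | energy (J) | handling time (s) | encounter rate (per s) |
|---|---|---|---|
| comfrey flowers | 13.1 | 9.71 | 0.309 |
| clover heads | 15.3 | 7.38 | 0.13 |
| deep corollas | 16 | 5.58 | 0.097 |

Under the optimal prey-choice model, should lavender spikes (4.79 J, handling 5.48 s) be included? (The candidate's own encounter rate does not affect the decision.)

Current rate: (0.309×13.1 + 0.13×15.3 + 0.097×16)/(1 + 0.309×9.71 + 0.13×7.38 + 0.097×5.58) = 1.38 J/s.
Profitability of lavender spikes: 4.79/5.48 = 0.8741 J/s.
0.8741 < 1.38, so adding lavender spikes would lower the average — exclude it.

No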